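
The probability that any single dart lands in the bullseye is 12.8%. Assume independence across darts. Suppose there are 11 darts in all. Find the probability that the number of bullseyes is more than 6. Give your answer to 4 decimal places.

X ~ Binomial(11, 0.128); P(X ≥ 7) = Σ C(11,k) p^k (1−p)^(11−k) over k:
  k=7: C(11,7)·0.128^7·0.872^4 = 0.000107
  k=8: C(11,8)·0.128^8·0.872^3 = 0.000008
  k=9: C(11,9)·0.128^9·0.872^2 = 0.000000
  k=10: C(11,10)·0.128^10·0.872^1 = 0.000000
  k=11: C(11,11)·0.128^11·0.872^0 = 0.000000
Total = 0.000116

0.0001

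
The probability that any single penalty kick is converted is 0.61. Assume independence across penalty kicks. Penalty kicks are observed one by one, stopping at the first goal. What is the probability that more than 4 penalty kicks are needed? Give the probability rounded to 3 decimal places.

0.023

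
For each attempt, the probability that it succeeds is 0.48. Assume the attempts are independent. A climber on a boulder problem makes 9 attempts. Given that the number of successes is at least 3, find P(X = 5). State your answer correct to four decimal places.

0.2641

X ~ Binomial(9, 0.48). Want P(X=5 | X≥3) = P(X=5) / P(X≥3).
P(X=5) = C(9,5)·0.48^5·0.52^4 = 0.234742
P(X≥3) = 1 − 0.002780 − 0.023095 − 0.085272 = 0.888853
Ratio = 0.234742 / 0.888853 = 0.264095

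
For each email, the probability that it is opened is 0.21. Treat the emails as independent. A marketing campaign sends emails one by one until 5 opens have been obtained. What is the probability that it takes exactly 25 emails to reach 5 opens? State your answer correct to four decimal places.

Y = trial on which the fifth success occurs; negative binomial, r=5, p=0.21.
P(Y=25) = C(24,4) · p^5 · (1−p)^20
= 10626 · 0.00040841 · 0.0089648 = 0.038905

0.0389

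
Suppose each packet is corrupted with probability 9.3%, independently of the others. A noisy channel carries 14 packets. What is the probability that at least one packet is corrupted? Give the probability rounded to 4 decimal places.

P(at least one) = 1 − P(none) = 1 − (1 − 0.093)^14
= 1 − 0.254978 = 0.745022

0.7450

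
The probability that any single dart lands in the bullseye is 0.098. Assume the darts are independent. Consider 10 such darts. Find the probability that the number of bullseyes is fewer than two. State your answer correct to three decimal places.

0.744

X ~ Binomial(10, 0.098); P(X ≤ 1) = Σ C(10,k) p^k (1−p)^(10−k) over k:
  k=0: C(10,0)·0.098^0·0.902^10 = 0.35650
  k=1: C(10,1)·0.098^1·0.902^9 = 0.38733
Total = 0.74384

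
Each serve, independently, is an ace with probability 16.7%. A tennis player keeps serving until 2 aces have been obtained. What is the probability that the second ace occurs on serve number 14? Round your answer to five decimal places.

0.04047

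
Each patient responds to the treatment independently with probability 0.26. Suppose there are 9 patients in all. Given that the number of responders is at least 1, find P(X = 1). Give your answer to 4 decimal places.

X ~ Binomial(9, 0.26). Want P(X=1 | X≥1) = P(X=1) / P(X≥1).
P(X=1) = C(9,1)·0.26^1·0.74^8 = 0.210412
P(X≥1) = 1 − 0.066540 = 0.933460
Ratio = 0.210412 / 0.933460 = 0.225410

0.2254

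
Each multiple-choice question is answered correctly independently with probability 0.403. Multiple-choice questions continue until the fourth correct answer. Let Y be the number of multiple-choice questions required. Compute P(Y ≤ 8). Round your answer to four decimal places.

0.4129

Finishing within 8 multiple-choice questions ⇔ at least 4 successes in the first 8. With X ~ Binomial(8, 0.403), P(Y ≤ 8) = 1 − P(X ≤ 3).
  k=0: C(8,0)·0.403^0·0.597^8 = 0.016136
  k=1: C(8,1)·0.403^1·0.597^7 = 0.087140
  k=2: C(8,2)·0.403^2·0.597^6 = 0.205880
  k=3: C(8,3)·0.403^3·0.597^5 = 0.277955
1 − 0.587111 = 0.412889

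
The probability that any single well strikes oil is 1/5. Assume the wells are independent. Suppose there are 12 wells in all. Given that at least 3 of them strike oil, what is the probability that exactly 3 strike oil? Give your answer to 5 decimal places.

0.53486

X ~ Binomial(12, 0.20). Want P(X=3 | X≥3) = P(X=3) / P(X≥3).
P(X=3) = C(12,3)·0.20^3·0.80^9 = 0.2362232
P(X≥3) = 1 − 0.0687195 − 0.2061584 − 0.2834678 = 0.4416543
Ratio = 0.2362232 / 0.4416543 = 0.5348600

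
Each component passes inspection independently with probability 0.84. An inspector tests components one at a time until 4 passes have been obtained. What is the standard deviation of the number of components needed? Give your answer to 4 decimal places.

Y = total components until the fourth success; negative binomial with r=4, p=0.84.
SD(Y) = √[r(1−p)/p²] = √(0.907029) = 0.952381

0.9524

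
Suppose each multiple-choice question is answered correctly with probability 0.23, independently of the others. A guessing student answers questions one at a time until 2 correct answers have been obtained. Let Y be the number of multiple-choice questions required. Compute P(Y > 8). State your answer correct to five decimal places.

0.41887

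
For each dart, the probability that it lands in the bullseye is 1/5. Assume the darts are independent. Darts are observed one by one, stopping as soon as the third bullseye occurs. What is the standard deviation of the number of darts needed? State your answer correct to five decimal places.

Y = total darts until the third success; negative binomial with r=3, p=0.20.
SD(Y) = √[r(1−p)/p²] = √(60.0000000) = 7.7459667

7.74597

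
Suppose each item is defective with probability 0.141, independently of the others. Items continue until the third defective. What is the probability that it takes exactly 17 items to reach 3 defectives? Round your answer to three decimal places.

0.040

Y = trial on which the third success occurs; negative binomial, r=3, p=0.141.
P(Y=17) = C(16,2) · p^3 · (1−p)^14
= 120 · 0.0028032 · 0.1191 = 0.04006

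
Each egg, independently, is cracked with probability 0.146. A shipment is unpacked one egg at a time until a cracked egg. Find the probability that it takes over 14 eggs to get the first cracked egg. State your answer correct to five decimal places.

Y = number of eggs to the first success; geometric, p = 0.146.
P(Y > 14) = P(first 14 all fail) = (1−p)^14 = 0.1097514

0.10975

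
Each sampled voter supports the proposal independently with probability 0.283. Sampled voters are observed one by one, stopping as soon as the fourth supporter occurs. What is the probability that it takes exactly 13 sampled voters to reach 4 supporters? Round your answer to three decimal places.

0.071

Y = trial on which the fourth success occurs; negative binomial, r=4, p=0.283.
P(Y=13) = C(12,3) · p^4 · (1−p)^9
= 220 · 0.0064142 · 0.050081 = 0.07067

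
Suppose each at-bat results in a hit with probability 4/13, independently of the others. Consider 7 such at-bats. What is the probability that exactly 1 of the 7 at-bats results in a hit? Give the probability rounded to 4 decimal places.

X ~ Binomial(n=7, p=0.307692).
P(X=1) = C(7,1) · p^1 · (1−p)^6
= 7 · 0.30769 · 0.1101 = 0.237143

0.2371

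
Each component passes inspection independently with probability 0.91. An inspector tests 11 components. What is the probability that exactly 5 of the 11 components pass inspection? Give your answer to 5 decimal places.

0.00015

X ~ Binomial(n=11, p=0.91).
P(X=5) = C(11,5) · p^5 · (1−p)^6
= 462 · 0.62403 · 5.3144e-07 = 0.0001532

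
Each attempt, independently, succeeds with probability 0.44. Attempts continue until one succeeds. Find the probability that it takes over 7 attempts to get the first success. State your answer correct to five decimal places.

Y = number of attempts to the first success; geometric, p = 0.44.
P(Y > 7) = P(first 7 all fail) = (1−p)^7 = 0.0172709

0.01727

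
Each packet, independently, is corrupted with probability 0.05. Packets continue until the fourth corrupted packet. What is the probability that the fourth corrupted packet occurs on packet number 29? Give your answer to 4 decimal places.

0.0057

Y = trial on which the fourth success occurs; negative binomial, r=4, p=0.05.
P(Y=29) = C(28,3) · p^4 · (1−p)^25
= 3276 · 6.25e-06 · 0.27739 = 0.005680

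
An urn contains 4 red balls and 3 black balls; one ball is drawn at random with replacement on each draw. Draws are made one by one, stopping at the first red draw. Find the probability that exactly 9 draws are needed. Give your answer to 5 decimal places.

Geometric (trials to first success), p = 0.571429.
P(Y = 9) = (1−p)^8 · p = 0.0011381 · 0.571429 = 0.0006504

0.00065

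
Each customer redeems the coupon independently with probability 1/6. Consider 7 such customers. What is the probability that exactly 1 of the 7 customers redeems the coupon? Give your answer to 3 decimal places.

0.391

X ~ Binomial(n=7, p=0.166667).
P(X=1) = C(7,1) · p^1 · (1−p)^6
= 7 · 0.16667 · 0.3349 = 0.39071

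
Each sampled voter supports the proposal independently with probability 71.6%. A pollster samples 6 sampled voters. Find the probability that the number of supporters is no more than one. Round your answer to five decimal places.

0.00846

X ~ Binomial(6, 0.716); P(X ≤ 1) = Σ C(6,k) p^k (1−p)^(6−k) over k:
  k=0: C(6,0)·0.716^0·0.284^6 = 0.0005247
  k=1: C(6,1)·0.716^1·0.284^5 = 0.0079370
Total = 0.0084617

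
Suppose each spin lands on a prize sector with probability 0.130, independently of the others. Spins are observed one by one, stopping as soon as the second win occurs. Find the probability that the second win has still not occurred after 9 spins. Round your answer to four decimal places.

Needing more than 9 spins ⇔ fewer than 2 successes in the first 9. With X ~ Binomial(9, 0.13), P(Y > 9) = P(X ≤ 1).
  k=0: C(9,0)·0.13^0·0.87^9 = 0.285544
  k=1: C(9,1)·0.13^1·0.87^8 = 0.384008
P(X ≤ 1) = 0.669552

0.6696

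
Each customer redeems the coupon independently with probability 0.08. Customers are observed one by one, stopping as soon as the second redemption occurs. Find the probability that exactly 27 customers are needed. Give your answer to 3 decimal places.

Y = trial on which the second success occurs; negative binomial, r=2, p=0.08.
P(Y=27) = C(26,1) · p^2 · (1−p)^25
= 26 · 0.0064 · 0.12436 = 0.02069

0.021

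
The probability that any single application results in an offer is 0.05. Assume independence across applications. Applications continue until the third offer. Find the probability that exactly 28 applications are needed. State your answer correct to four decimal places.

0.0122

Y = trial on which the third success occurs; negative binomial, r=3, p=0.05.
P(Y=28) = C(27,2) · p^3 · (1−p)^25
= 351 · 0.000125 · 0.27739 = 0.012170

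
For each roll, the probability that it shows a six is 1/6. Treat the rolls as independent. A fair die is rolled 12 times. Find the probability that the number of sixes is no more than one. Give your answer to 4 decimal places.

X ~ Binomial(12, 0.166667); P(X ≤ 1) = Σ C(12,k) p^k (1−p)^(12−k) over k:
  k=0: C(12,0)·0.166667^0·0.833333^12 = 0.112157
  k=1: C(12,1)·0.166667^1·0.833333^11 = 0.269176
Total = 0.381333

0.3813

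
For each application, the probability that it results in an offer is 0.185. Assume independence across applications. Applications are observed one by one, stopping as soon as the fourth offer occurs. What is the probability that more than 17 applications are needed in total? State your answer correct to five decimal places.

Needing more than 17 applications ⇔ fewer than 4 successes in the first 17. With X ~ Binomial(17, 0.185), P(Y > 17) = P(X ≤ 3).
  k=0: C(17,0)·0.185^0·0.815^17 = 0.0308801
  k=1: C(17,1)·0.185^1·0.815^16 = 0.1191633
  k=2: C(17,2)·0.185^2·0.815^15 = 0.2163946
  k=3: C(17,3)·0.185^3·0.815^14 = 0.2456013
P(X ≤ 3) = 0.6120393

0.61204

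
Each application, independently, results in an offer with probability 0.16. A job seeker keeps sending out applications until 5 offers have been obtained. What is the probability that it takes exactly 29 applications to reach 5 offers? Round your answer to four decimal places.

Y = trial on which the fifth success occurs; negative binomial, r=5, p=0.16.
P(Y=29) = C(28,4) · p^5 · (1−p)^24
= 20475 · 0.00010486 · 0.01523 = 0.032698

0.0327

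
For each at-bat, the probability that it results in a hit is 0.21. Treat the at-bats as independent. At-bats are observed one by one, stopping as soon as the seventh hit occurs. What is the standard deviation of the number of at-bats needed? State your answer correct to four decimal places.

11.1981

Y = total at-bats until the seventh success; negative binomial with r=7, p=0.21.
SD(Y) = √[r(1−p)/p²] = √(125.396825) = 11.198072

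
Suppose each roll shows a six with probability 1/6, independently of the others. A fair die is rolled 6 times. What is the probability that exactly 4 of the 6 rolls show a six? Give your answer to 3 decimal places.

0.008

X ~ Binomial(n=6, p=0.166667).
P(X=4) = C(6,4) · p^4 · (1−p)^2
= 15 · 0.0007716 · 0.69444 = 0.00804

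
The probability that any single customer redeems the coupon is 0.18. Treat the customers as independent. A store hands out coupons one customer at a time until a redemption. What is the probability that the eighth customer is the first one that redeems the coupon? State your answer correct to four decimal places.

0.0449

Geometric (trials to first success), p = 0.18.
P(Y = 8) = (1−p)^7 · p = 0.24929 · 0.18 = 0.044871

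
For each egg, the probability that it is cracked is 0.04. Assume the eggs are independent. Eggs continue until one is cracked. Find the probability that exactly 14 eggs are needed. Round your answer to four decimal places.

Geometric (trials to first success), p = 0.04.
P(Y = 14) = (1−p)^13 · p = 0.5882 · 0.04 = 0.023528

0.0235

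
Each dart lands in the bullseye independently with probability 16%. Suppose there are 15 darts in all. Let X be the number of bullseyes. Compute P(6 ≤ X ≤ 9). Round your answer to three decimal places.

0.023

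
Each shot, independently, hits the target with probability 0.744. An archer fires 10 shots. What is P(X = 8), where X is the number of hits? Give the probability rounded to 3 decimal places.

X ~ Binomial(n=10, p=0.744).
P(X=8) = C(10,8) · p^8 · (1−p)^2
= 45 · 0.093882 · 0.065536 = 0.27687

0.277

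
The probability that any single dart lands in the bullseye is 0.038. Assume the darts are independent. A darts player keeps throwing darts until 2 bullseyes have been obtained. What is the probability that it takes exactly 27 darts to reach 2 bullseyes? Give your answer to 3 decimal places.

Y = trial on which the second success occurs; negative binomial, r=2, p=0.038.
P(Y=27) = C(26,1) · p^2 · (1−p)^25
= 26 · 0.001444 · 0.37964 = 0.01425

0.014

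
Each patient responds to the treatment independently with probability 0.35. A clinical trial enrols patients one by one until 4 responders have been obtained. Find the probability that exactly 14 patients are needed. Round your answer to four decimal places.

0.0578

Y = trial on which the fourth success occurs; negative binomial, r=4, p=0.35.
P(Y=14) = C(13,3) · p^4 · (1−p)^10
= 286 · 0.015006 · 0.013463 = 0.057779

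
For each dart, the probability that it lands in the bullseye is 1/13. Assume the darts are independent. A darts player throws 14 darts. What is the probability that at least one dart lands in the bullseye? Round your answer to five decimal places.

P(at least one) = 1 − P(none) = 1 − (1 − 0.076923)^14
= 1 − 0.3260848 = 0.6739152

0.67392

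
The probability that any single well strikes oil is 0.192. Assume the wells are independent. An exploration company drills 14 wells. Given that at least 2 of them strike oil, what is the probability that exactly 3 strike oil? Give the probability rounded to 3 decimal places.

X ~ Binomial(14, 0.192). Want P(X=3 | X≥2) = P(X=3) / P(X≥2).
P(X=3) = C(14,3)·0.192^3·0.808^11 = 0.24691
P(X≥2) = 1 − 0.05055 − 0.16818 = 0.78126
Ratio = 0.24691 / 0.78126 = 0.31603

0.316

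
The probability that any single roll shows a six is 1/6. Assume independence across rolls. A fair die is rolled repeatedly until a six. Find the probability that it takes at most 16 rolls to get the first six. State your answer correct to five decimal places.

Y = number of rolls to the first success; geometric, p = 0.166667.
P(Y ≤ 16) = 1 − (1−p)^16 = 1 − 0.0540879 = 0.9459121

0.94591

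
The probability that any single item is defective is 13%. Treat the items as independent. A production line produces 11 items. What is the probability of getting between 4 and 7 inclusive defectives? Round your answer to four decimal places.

0.0442

X ~ Binomial(11, 0.13); P(4 ≤ X ≤ 7) = Σ C(11,k) p^k (1−p)^(11−k) over k:
  k=4: C(11,4)·0.13^4·0.87^7 = 0.035557
  k=5: C(11,5)·0.13^5·0.87^6 = 0.007438
  k=6: C(11,6)·0.13^6·0.87^5 = 0.001111
  k=7: C(11,7)·0.13^7·0.87^4 = 0.000119
Total = 0.044225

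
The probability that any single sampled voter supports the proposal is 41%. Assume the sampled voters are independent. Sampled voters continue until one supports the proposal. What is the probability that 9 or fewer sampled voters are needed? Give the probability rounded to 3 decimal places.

0.991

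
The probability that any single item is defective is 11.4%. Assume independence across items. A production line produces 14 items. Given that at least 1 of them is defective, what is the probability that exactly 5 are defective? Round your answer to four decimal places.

0.0159

X ~ Binomial(14, 0.114). Want P(X=5 | X≥1) = P(X=5) / P(X≥1).
P(X=5) = C(14,5)·0.114^5·0.886^9 = 0.012969
P(X≥1) = 1 − 0.183684 = 0.816316
Ratio = 0.012969 / 0.816316 = 0.015887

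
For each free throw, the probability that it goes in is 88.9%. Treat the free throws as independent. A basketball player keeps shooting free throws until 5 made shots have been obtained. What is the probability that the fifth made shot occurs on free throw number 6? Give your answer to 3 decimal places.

Y = trial on which the fifth success occurs; negative binomial, r=5, p=0.889.
P(Y=6) = C(5,4) · p^5 · (1−p)^1
= 5 · 0.55528 · 0.111 = 0.30818

0.308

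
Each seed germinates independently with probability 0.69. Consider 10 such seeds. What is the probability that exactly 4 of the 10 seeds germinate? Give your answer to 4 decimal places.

0.0422

X ~ Binomial(n=10, p=0.69).
P(X=4) = C(10,4) · p^4 · (1−p)^6
= 210 · 0.22667 · 0.0008875 = 0.042246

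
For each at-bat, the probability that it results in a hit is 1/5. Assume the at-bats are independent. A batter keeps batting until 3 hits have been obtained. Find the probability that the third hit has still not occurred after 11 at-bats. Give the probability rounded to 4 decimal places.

Needing more than 11 at-bats ⇔ fewer than 3 successes in the first 11. With X ~ Binomial(11, 0.20), P(Y > 11) = P(X ≤ 2).
  k=0: C(11,0)·0.20^0·0.80^11 = 0.085899
  k=1: C(11,1)·0.20^1·0.80^10 = 0.236223
  k=2: C(11,2)·0.20^2·0.80^9 = 0.295279
P(X ≤ 2) = 0.617402

0.6174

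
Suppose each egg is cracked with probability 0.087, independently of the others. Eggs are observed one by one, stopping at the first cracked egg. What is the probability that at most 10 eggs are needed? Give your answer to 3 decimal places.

Y = number of eggs to the first success; geometric, p = 0.087.
P(Y ≤ 10) = 1 − (1−p)^10 = 1 − 0.40245 = 0.59755

0.598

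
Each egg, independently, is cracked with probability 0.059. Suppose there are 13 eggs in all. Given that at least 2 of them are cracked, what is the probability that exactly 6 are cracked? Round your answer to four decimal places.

X ~ Binomial(13, 0.059). Want P(X=6 | X≥2) = P(X=6) / P(X≥2).
P(X=6) = C(13,6)·0.059^6·0.941^7 = 0.000047
P(X≥2) = 1 − 0.453592 − 0.369718 = 0.176690
Ratio = 0.000047 / 0.176690 = 0.000268

0.0003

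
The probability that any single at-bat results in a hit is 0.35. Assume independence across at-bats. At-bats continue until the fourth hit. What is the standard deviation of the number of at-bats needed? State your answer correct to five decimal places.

4.60700

Y = total at-bats until the fourth success; negative binomial with r=4, p=0.35.
SD(Y) = √[r(1−p)/p²] = √(21.2244898) = 4.6070044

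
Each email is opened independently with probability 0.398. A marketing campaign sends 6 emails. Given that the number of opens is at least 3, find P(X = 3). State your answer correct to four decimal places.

X ~ Binomial(6, 0.398). Want P(X=3 | X≥3) = P(X=3) / P(X≥3).
P(X=3) = C(6,3)·0.398^3·0.602^3 = 0.275086
P(X≥3) = 1 − 0.047597 − 0.188806 − 0.312064 = 0.451533
Ratio = 0.275086 / 0.451533 = 0.609227

0.6092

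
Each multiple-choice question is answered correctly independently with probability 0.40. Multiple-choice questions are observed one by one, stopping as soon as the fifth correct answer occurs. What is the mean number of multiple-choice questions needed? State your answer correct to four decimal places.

Y = total multiple-choice questions until the fifth success; negative binomial with r=5, p=0.40.
E[Y] = r / p = 5 / 0.40 = 12.500000

12.5000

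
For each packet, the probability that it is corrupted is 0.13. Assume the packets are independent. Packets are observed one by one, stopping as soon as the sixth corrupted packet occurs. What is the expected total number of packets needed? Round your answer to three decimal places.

Y = total packets until the sixth success; negative binomial with r=6, p=0.13.
E[Y] = r / p = 6 / 0.13 = 46.15385

46.154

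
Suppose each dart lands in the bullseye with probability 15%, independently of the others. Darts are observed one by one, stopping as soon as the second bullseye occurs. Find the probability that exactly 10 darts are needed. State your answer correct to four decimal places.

Y = trial on which the second success occurs; negative binomial, r=2, p=0.15.
P(Y=10) = C(9,1) · p^2 · (1−p)^8
= 9 · 0.0225 · 0.27249 = 0.055179

0.0552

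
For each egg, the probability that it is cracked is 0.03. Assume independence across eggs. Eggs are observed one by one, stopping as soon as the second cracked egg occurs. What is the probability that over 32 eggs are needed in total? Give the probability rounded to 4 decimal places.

0.7507

Needing more than 32 eggs ⇔ fewer than 2 successes in the first 32. With X ~ Binomial(32, 0.03), P(Y > 32) = P(X ≤ 1).
  k=0: C(32,0)·0.03^0·0.97^32 = 0.377308
  k=1: C(32,1)·0.03^1·0.97^31 = 0.373418
P(X ≤ 1) = 0.750725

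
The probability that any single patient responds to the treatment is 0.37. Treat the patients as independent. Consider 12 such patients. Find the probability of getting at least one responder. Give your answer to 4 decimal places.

0.9961

P(at least one) = 1 − P(none) = 1 − (1 − 0.37)^12
= 1 − 0.003909 = 0.996091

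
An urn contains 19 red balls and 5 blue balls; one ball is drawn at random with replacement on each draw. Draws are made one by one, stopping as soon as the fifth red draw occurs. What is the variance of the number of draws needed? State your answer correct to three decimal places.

1.662

Y = total draws until the fifth success; negative binomial with r=5, p=0.791667.
Var(Y) = r(1−p)/p² = 5·0.208333 / 0.791667² = 1.66205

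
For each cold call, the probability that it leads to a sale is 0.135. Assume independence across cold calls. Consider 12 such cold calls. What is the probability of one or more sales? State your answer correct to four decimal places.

0.8245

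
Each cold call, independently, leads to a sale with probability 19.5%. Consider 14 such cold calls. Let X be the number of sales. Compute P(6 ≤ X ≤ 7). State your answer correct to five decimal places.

0.03718

X ~ Binomial(14, 0.195); P(6 ≤ X ≤ 7) = Σ C(14,k) p^k (1−p)^(14−k) over k:
  k=6: C(14,6)·0.195^6·0.805^8 = 0.0291159
  k=7: C(14,7)·0.195^7·0.805^7 = 0.0080605
Total = 0.0371764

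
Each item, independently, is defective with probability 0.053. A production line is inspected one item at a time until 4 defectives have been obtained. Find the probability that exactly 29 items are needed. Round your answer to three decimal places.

Y = trial on which the fourth success occurs; negative binomial, r=4, p=0.053.
P(Y=29) = C(28,3) · p^4 · (1−p)^25
= 3276 · 7.8905e-06 · 0.2563 = 0.00663

0.007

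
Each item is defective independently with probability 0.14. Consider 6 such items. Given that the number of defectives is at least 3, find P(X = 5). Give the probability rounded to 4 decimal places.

0.0070

X ~ Binomial(6, 0.14). Want P(X=5 | X≥3) = P(X=5) / P(X≥3).
P(X=5) = C(6,5)·0.14^5·0.86^1 = 0.000278
P(X≥3) = 1 − 0.404567 − 0.395159 − 0.160820 = 0.039454
Ratio = 0.000278 / 0.039454 = 0.007034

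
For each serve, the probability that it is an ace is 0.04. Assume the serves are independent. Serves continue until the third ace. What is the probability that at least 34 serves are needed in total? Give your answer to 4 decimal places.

Needing more than 33 serves ⇔ fewer than 3 successes in the first 33. With X ~ Binomial(33, 0.04), P(Y > 33) = P(X ≤ 2).
  k=0: C(33,0)·0.04^0·0.96^33 = 0.259986
  k=1: C(33,1)·0.04^1·0.96^32 = 0.357481
  k=2: C(33,2)·0.04^2·0.96^31 = 0.238321
P(X ≤ 2) = 0.855789

0.8558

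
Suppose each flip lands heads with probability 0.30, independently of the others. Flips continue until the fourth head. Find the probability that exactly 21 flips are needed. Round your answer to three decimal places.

Y = trial on which the fourth success occurs; negative binomial, r=4, p=0.30.
P(Y=21) = C(20,3) · p^4 · (1−p)^17
= 1140 · 0.0081 · 0.0023263 = 0.02148

0.021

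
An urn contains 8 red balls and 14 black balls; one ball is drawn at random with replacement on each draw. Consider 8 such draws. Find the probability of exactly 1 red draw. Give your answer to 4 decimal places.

0.1229

X ~ Binomial(n=8, p=0.363636).
P(X=1) = C(8,1) · p^1 · (1−p)^7
= 8 · 0.36364 · 0.042261 = 0.122940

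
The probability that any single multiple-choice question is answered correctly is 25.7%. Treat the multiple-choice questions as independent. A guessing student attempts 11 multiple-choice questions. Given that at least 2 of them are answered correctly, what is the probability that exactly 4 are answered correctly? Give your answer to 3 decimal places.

X ~ Binomial(11, 0.257). Want P(X=4 | X≥2) = P(X=4) / P(X≥2).
P(X=4) = C(11,4)·0.257^4·0.743^7 = 0.17996
P(X≥2) = 1 − 0.03810 − 0.14495 = 0.81696
Ratio = 0.17996 / 0.81696 = 0.22028

0.220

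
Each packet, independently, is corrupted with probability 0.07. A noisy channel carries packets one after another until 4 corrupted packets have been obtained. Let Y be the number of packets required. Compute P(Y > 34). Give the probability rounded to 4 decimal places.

Needing more than 34 packets ⇔ fewer than 4 successes in the first 34. With X ~ Binomial(34, 0.07), P(Y > 34) = P(X ≤ 3).
  k=0: C(34,0)·0.07^0·0.93^34 = 0.084805
  k=1: C(34,1)·0.07^1·0.93^33 = 0.217027
  k=2: C(34,2)·0.07^2·0.93^32 = 0.269534
  k=3: C(34,3)·0.07^3·0.93^31 = 0.216400
P(X ≤ 3) = 0.787766

0.7878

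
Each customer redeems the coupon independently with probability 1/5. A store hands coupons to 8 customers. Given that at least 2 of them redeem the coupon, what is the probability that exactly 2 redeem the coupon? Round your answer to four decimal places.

0.5911

X ~ Binomial(8, 0.20). Want P(X=2 | X≥2) = P(X=2) / P(X≥2).
P(X=2) = C(8,2)·0.20^2·0.80^6 = 0.293601
P(X≥2) = 1 − 0.167772 − 0.335544 = 0.496684
Ratio = 0.293601 / 0.496684 = 0.591123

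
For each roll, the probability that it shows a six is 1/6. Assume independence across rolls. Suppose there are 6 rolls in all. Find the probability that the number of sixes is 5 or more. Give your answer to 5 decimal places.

0.00066

X ~ Binomial(6, 0.166667); P(X ≥ 5) = Σ C(6,k) p^k (1−p)^(6−k) over k:
  k=5: C(6,5)·0.166667^5·0.833333^1 = 0.0006430
  k=6: C(6,6)·0.166667^6·0.833333^0 = 0.0000214
Total = 0.0006644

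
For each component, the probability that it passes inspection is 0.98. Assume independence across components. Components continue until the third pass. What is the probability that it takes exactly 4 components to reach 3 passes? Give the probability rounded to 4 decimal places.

0.0565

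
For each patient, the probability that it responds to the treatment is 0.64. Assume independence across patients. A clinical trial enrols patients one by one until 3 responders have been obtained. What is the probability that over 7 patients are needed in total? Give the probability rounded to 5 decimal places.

Needing more than 7 patients ⇔ fewer than 3 successes in the first 7. With X ~ Binomial(7, 0.64), P(Y > 7) = P(X ≤ 2).
  k=0: C(7,0)·0.64^0·0.36^7 = 0.0007836
  k=1: C(7,1)·0.64^1·0.36^6 = 0.0097520
  k=2: C(7,2)·0.64^2·0.36^5 = 0.0520106
P(X ≤ 2) = 0.0625462

0.06255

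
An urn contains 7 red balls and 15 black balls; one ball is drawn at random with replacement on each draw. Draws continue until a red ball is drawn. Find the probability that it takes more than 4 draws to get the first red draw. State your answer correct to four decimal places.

Y = number of draws to the first success; geometric, p = 0.318182.
P(Y > 4) = P(first 4 all fail) = (1−p)^4 = 0.216110

0.2161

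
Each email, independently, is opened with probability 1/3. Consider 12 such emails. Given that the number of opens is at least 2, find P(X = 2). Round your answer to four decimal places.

0.1344

X ~ Binomial(12, 0.333333). Want P(X=2 | X≥2) = P(X=2) / P(X≥2).
P(X=2) = C(12,2)·0.333333^2·0.666667^10 = 0.127171
P(X≥2) = 1 − 0.007707 − 0.046244 = 0.946049
Ratio = 0.127171 / 0.946049 = 0.134424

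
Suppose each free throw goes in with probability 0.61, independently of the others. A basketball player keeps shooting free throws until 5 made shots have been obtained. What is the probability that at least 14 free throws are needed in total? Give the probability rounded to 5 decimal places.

0.02697

Needing more than 13 free throws ⇔ fewer than 5 successes in the first 13. With X ~ Binomial(13, 0.61), P(Y > 13) = P(X ≤ 4).
  k=0: C(13,0)·0.61^0·0.39^13 = 0.0000048
  k=1: C(13,1)·0.61^1·0.39^12 = 0.0000982
  k=2: C(13,2)·0.61^2·0.39^11 = 0.0009214
  k=3: C(13,3)·0.61^3·0.39^10 = 0.0052845
  k=4: C(13,4)·0.61^4·0.39^9 = 0.0206636
P(X ≤ 4) = 0.0269726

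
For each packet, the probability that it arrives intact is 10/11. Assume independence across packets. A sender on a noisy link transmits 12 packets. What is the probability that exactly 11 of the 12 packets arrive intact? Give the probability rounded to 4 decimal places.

X ~ Binomial(n=12, p=0.909091).
P(X=11) = C(12,11) · p^11 · (1−p)^1
= 12 · 0.35049 · 0.090909 = 0.382357

0.3824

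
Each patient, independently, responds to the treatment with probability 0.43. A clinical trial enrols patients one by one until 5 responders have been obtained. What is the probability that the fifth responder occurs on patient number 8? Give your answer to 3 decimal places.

Y = trial on which the fifth success occurs; negative binomial, r=5, p=0.43.
P(Y=8) = C(7,4) · p^5 · (1−p)^3
= 35 · 0.014701 · 0.18519 = 0.09529

0.095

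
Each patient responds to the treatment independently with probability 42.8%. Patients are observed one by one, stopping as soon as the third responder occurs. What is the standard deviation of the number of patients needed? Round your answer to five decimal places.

Y = total patients until the third success; negative binomial with r=3, p=0.428.
SD(Y) = √[r(1−p)/p²] = √(9.3676304) = 3.0606585

3.06066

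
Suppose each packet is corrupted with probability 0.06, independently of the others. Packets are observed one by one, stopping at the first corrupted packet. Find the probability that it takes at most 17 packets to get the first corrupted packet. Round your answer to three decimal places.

0.651

Y = number of packets to the first success; geometric, p = 0.06.
P(Y ≤ 17) = 1 − (1−p)^17 = 1 − 0.34928 = 0.65072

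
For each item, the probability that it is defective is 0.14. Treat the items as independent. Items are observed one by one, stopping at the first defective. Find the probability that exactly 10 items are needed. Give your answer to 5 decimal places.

0.03603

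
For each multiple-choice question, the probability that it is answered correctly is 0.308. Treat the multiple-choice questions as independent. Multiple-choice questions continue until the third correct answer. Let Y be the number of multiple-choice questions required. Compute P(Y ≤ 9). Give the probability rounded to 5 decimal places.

0.55835

Finishing within 9 multiple-choice questions ⇔ at least 3 successes in the first 9. With X ~ Binomial(9, 0.308), P(Y ≤ 9) = 1 − P(X ≤ 2).
  k=0: C(9,0)·0.308^0·0.692^9 = 0.0363877
  k=1: C(9,1)·0.308^1·0.692^8 = 0.1457612
  k=2: C(9,2)·0.308^2·0.692^7 = 0.2595055
1 − 0.4416545 = 0.5583455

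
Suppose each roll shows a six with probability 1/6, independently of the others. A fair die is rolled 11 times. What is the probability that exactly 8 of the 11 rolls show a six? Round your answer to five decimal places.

X ~ Binomial(n=11, p=0.166667).
P(X=8) = C(11,8) · p^8 · (1−p)^3
= 165 · 5.9537e-07 · 0.5787 = 0.0000568

0.00006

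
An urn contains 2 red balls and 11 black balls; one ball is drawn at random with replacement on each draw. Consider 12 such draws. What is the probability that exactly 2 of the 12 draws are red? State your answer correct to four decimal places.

X ~ Binomial(n=12, p=0.153846).
P(X=2) = C(12,2) · p^2 · (1−p)^10
= 66 · 0.023669 · 0.18815 = 0.293907

0.2939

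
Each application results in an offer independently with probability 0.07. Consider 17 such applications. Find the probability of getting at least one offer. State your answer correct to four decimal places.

0.7088

P(at least one) = 1 − P(none) = 1 − (1 − 0.07)^17
= 1 − 0.291213 = 0.708787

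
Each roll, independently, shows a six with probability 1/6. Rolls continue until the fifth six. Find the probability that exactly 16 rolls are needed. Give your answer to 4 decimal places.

0.0236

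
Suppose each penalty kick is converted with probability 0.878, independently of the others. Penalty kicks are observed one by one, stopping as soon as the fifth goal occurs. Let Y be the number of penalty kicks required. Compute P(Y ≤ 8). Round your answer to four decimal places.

Finishing within 8 penalty kicks ⇔ at least 5 successes in the first 8. With X ~ Binomial(8, 0.878), P(Y ≤ 8) = 1 − P(X ≤ 4).
  k=0: C(8,0)·0.878^0·0.122^8 = 0.000000
  k=1: C(8,1)·0.878^1·0.122^7 = 0.000003
  k=2: C(8,2)·0.878^2·0.122^6 = 0.000071
  k=3: C(8,3)·0.878^3·0.122^5 = 0.001024
  k=4: C(8,4)·0.878^4·0.122^4 = 0.009215
1 − 0.010314 = 0.989686

0.9897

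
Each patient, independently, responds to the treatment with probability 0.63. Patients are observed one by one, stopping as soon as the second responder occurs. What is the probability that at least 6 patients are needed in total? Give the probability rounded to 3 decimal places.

Needing more than 5 patients ⇔ fewer than 2 successes in the first 5. With X ~ Binomial(5, 0.63), P(Y > 5) = P(X ≤ 1).
  k=0: C(5,0)·0.63^0·0.37^5 = 0.00693
  k=1: C(5,1)·0.63^1·0.37^4 = 0.05904
P(X ≤ 1) = 0.06597

0.066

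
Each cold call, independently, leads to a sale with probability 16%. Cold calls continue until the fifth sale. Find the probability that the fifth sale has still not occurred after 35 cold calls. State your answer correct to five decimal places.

Needing more than 35 cold calls ⇔ fewer than 5 successes in the first 35. With X ~ Binomial(35, 0.16), P(Y > 35) = P(X ≤ 4).
  k=0: C(35,0)·0.16^0·0.84^35 = 0.0022376
  k=1: C(35,1)·0.16^1·0.84^34 = 0.0149171
  k=2: C(35,2)·0.16^2·0.84^33 = 0.0483029
  k=3: C(35,3)·0.16^3·0.84^32 = 0.1012061
  k=4: C(35,4)·0.16^4·0.84^31 = 0.1542188
P(X ≤ 4) = 0.3208825

0.32088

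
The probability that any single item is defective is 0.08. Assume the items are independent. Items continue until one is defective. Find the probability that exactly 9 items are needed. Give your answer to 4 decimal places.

Geometric (trials to first success), p = 0.08.
P(Y = 9) = (1−p)^8 · p = 0.51322 · 0.08 = 0.041058

0.0411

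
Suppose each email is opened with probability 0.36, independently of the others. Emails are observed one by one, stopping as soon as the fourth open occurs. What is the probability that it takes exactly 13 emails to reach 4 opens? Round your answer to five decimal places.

0.06657

Y = trial on which the fourth success occurs; negative binomial, r=4, p=0.36.
P(Y=13) = C(12,3) · p^4 · (1−p)^9
= 220 · 0.016796 · 0.018014 = 0.0665660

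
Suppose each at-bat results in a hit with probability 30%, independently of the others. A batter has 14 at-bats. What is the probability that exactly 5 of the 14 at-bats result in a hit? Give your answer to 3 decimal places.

0.196

X ~ Binomial(n=14, p=0.30).
P(X=5) = C(14,5) · p^5 · (1−p)^9
= 2002 · 0.00243 · 0.040354 = 0.19631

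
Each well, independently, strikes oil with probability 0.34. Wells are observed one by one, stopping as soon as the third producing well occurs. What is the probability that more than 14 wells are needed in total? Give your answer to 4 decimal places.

Needing more than 14 wells ⇔ fewer than 3 successes in the first 14. With X ~ Binomial(14, 0.34), P(Y > 14) = P(X ≤ 2).
  k=0: C(14,0)·0.34^0·0.66^14 = 0.002976
  k=1: C(14,1)·0.34^1·0.66^13 = 0.021462
  k=2: C(14,2)·0.34^2·0.66^12 = 0.071866
P(X ≤ 2) = 0.096305

0.0963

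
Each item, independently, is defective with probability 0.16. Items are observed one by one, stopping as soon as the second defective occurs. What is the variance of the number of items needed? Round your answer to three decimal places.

Y = total items until the second success; negative binomial with r=2, p=0.16.
Var(Y) = r(1−p)/p² = 2·0.84 / 0.16² = 65.62500

65.625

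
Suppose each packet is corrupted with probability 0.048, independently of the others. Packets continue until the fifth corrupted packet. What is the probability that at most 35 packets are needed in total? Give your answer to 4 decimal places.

Finishing within 35 packets ⇔ at least 5 successes in the first 35. With X ~ Binomial(35, 0.048), P(Y ≤ 35) = 1 − P(X ≤ 4).
  k=0: C(35,0)·0.048^0·0.952^35 = 0.178769
  k=1: C(35,1)·0.048^1·0.952^34 = 0.315475
  k=2: C(35,2)·0.048^2·0.952^33 = 0.270408
  k=3: C(35,3)·0.048^3·0.952^32 = 0.149974
  k=4: C(35,4)·0.048^4·0.952^31 = 0.060494
1 − 0.975120 = 0.024880

0.0249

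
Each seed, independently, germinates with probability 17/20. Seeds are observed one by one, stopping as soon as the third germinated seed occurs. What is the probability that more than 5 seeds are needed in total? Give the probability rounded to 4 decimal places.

0.0266

Needing more than 5 seeds ⇔ fewer than 3 successes in the first 5. With X ~ Binomial(5, 0.85), P(Y > 5) = P(X ≤ 2).
  k=0: C(5,0)·0.85^0·0.15^5 = 0.000076
  k=1: C(5,1)·0.85^1·0.15^4 = 0.002152
  k=2: C(5,2)·0.85^2·0.15^3 = 0.024384
P(X ≤ 2) = 0.026612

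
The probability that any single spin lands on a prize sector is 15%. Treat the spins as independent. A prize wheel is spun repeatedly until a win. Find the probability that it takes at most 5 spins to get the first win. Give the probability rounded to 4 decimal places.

Y = number of spins to the first success; geometric, p = 0.15.
P(Y ≤ 5) = 1 − (1−p)^5 = 1 − 0.443705 = 0.556295

0.5563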